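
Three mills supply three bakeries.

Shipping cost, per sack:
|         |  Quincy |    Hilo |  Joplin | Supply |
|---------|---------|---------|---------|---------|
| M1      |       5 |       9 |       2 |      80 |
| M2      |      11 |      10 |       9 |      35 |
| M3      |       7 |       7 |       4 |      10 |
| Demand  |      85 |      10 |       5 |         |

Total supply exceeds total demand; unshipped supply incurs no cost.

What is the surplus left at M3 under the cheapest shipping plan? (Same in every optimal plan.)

0

Minimum-cost shipments:
  M1–Quincy: 75 × 5 = 375
  M1–Joplin: 5 × 2 = 10
  M2–Hilo: 10 × 10 = 100
  M3–Quincy: 10 × 7 = 70
Total cost = 555.
M3 ships 10 of its 10, leaving 0.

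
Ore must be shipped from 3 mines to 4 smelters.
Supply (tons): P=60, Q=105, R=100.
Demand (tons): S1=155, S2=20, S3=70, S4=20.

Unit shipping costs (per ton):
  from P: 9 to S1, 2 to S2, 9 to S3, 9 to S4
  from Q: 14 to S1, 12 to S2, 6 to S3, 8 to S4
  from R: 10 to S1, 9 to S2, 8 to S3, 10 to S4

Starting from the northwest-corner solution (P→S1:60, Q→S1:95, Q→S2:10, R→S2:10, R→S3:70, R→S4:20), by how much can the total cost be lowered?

Current plan cost = 60·9 + 95·14 + 10·12 + 10·9 + 70·8 + 20·10 = 2840.
Optimal plan:
  P to S1: 40 × 9 = 360
  P to S2: 20 × 2 = 40
  Q to S1: 15 × 14 = 210
  Q to S3: 70 × 6 = 420
  Q to S4: 20 × 8 = 160
  R to S1: 100 × 10 = 1000
Optimal cost = 2190.
Saving = 2840 − 2190 = 650.

650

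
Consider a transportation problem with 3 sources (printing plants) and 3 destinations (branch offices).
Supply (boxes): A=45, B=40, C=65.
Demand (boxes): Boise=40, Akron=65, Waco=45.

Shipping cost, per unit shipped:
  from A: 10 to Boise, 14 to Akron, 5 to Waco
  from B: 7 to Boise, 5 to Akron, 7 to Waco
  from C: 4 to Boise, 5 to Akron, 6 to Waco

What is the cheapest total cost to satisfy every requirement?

710

Optimal allocation:
  A→Waco: 45 × 5 = 225
  B→Akron: 40 × 5 = 200
  C→Boise: 40 × 4 = 160
  C→Akron: 25 × 5 = 125
Total = 225 + 200 + 160 + 125 = 710.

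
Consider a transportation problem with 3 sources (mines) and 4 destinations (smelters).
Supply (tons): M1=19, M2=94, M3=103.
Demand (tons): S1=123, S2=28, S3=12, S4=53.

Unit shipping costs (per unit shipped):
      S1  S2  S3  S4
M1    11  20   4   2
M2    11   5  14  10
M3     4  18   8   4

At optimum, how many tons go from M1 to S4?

The minimum-cost plan:
  M1->S3: 12 tons
  M1->S4: 7 tons
  M2->S1: 20 tons
  M2->S2: 28 tons
  M2->S4: 46 tons
  M3->S1: 103 tons
Total cost = 1294.
So M1→S4 carries 7 tons.

7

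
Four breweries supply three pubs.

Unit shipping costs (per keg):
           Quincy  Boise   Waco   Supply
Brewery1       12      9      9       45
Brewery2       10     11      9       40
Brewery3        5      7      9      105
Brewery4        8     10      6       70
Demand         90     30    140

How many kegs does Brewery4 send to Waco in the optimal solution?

70

Optimal shipments:
  Brewery1–Boise: 15 × 9 = 135
  Brewery1–Waco: 30 × 9 = 270
  Brewery2–Waco: 40 × 9 = 360
  Brewery3–Quincy: 90 × 5 = 450
  Brewery3–Boise: 15 × 7 = 105
  Brewery4–Waco: 70 × 6 = 420
Total cost = 1740.
So Brewery4→Waco carries 70 kegs.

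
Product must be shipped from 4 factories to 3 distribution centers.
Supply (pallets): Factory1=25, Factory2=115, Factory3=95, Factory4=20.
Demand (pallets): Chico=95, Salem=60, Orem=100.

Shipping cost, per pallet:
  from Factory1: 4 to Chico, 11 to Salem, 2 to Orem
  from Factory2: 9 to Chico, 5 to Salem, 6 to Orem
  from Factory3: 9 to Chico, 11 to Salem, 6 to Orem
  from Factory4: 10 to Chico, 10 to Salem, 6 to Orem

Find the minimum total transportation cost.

1630

A cheapest plan:
  Factory1–Chico: 25 × 4 = 100
  Factory2–Salem: 60 × 5 = 300
  Factory2–Orem: 55 × 6 = 330
  Factory3–Chico: 70 × 9 = 630
  Factory3–Orem: 25 × 6 = 150
  Factory4–Orem: 20 × 6 = 120
Total = 100 + 300 + 330 + 630 + 150 + 120 = 1630.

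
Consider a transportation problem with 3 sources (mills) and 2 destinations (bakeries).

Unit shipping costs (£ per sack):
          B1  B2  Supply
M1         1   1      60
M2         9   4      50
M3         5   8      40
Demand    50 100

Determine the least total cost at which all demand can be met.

460

Optimal allocation:
  M1->B1: 10 sacks
  M1->B2: 50 sacks
  M2->B2: 50 sacks
  M3->B1: 40 sacks
Total cost = £460.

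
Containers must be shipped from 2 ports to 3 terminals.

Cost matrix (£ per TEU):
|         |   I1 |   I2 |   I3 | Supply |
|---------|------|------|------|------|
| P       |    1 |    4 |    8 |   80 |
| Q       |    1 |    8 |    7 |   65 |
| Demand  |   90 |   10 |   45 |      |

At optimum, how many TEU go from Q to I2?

0

Optimal shipments:
  P→I1: 70 × £1 = £70
  P→I2: 10 × £4 = £40
  Q→I1: 20 × £1 = £20
  Q→I3: 45 × £7 = £315
Total cost = £445.
The route Q→I2 is not used.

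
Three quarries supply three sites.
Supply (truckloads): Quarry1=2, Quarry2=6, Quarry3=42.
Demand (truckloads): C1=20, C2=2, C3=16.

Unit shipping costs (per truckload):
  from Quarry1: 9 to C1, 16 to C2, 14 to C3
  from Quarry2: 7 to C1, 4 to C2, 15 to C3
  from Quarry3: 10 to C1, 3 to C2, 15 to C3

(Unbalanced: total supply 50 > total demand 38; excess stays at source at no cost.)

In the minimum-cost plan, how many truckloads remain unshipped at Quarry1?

Minimum-cost shipments:
  Quarry1->C3: 2 × 14 = 28
  Quarry2->C1: 6 × 7 = 42
  Quarry3->C1: 14 × 10 = 140
  Quarry3->C2: 2 × 3 = 6
  Quarry3->C3: 14 × 15 = 210
Total cost = 426.
Quarry1 ships 2 of its 2, leaving 0.

0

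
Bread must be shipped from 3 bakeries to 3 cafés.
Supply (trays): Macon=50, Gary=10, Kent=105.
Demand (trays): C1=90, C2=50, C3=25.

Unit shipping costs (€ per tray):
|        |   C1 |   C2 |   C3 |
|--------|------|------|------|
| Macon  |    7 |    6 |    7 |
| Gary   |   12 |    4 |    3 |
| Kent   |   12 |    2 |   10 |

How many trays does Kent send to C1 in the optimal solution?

Solving gives:
  Macon->C1: 50 × €7 = €350
  Gary->C3: 10 × €3 = €30
  Kent->C1: 40 × €12 = €480
  Kent->C2: 50 × €2 = €100
  Kent->C3: 15 × €10 = €150
Total cost = €1110.
So Kent→C1 carries 40 trays.

40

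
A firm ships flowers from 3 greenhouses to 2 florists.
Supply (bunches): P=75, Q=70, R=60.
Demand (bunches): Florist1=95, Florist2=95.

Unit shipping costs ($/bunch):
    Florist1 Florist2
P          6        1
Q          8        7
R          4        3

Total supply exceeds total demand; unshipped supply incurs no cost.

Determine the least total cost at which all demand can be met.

Optimal allocation:
  P–Florist2: 75 bunches
  Q–Florist1: 55 bunches
  R–Florist1: 40 bunches
  R–Florist2: 20 bunches
Total cost = $735.

735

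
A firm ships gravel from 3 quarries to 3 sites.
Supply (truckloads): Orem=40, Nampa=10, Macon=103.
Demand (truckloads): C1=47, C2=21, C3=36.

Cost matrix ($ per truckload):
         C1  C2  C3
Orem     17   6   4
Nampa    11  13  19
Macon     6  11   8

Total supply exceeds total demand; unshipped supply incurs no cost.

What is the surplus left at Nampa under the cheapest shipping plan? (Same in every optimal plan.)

10

An optimal plan:
  Orem->C2: 21 × $6 = $126
  Orem->C3: 19 × $4 = $76
  Macon->C1: 47 × $6 = $282
  Macon->C3: 17 × $8 = $136
Total cost = $620.
Nampa ships 0 of its 10, leaving 10.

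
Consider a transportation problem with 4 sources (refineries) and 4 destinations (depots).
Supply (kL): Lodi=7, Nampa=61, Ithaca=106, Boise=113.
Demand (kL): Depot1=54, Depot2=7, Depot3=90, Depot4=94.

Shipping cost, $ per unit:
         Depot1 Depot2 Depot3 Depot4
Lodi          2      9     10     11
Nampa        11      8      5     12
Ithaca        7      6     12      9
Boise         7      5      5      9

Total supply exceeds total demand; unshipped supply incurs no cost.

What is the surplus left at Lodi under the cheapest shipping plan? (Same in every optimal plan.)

0

Minimum-cost shipments:
  Lodi→Depot1: 7 × $2 = $14
  Nampa→Depot3: 61 × $5 = $305
  Ithaca→Depot4: 64 × $9 = $576
  Boise→Depot1: 47 × $7 = $329
  Boise→Depot2: 7 × $5 = $35
  Boise→Depot3: 29 × $5 = $145
  Boise→Depot4: 30 × $9 = $270
Total cost = $1674.
Lodi ships 7 of its 7, leaving 0.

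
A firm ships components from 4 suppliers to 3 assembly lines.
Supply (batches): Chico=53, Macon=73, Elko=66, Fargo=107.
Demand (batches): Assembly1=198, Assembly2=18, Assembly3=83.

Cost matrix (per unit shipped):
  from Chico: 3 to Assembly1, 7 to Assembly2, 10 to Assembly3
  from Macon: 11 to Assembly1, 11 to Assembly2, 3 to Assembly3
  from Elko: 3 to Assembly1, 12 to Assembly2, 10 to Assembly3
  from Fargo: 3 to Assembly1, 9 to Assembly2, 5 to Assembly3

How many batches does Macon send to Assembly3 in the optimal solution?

73

Optimal shipments:
  Chico→Assembly1: 35 × 3 = 105
  Chico→Assembly2: 18 × 7 = 126
  Macon→Assembly3: 73 × 3 = 219
  Elko→Assembly1: 66 × 3 = 198
  Fargo→Assembly1: 97 × 3 = 291
  Fargo→Assembly3: 10 × 5 = 50
Total cost = 989.
So Macon→Assembly3 carries 73 batches.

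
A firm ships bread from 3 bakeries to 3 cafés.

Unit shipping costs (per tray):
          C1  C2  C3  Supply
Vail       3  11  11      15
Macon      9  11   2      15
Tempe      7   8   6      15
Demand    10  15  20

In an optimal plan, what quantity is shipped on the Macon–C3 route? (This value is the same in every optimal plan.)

15

Solving gives:
  Vail->C1: 10 × 3 = 30
  Vail->C2: 5 × 11 = 55
  Macon->C3: 15 × 2 = 30
  Tempe->C2: 10 × 8 = 80
  Tempe->C3: 5 × 6 = 30
Total cost = 225.
So Macon→C3 carries 15 trays.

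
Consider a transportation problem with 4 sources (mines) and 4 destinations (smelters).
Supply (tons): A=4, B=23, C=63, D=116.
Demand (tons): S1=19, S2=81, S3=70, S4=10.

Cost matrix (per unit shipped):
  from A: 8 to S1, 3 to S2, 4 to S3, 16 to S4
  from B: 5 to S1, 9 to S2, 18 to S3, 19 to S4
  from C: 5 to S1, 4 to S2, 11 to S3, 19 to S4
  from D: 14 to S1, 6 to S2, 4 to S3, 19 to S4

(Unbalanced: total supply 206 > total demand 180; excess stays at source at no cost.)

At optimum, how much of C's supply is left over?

0

Minimum-cost shipments:
  A->S4: 4 × 16 = 64
  B->S1: 19 × 5 = 95
  B->S4: 4 × 19 = 76
  C->S2: 63 × 4 = 252
  D->S2: 18 × 6 = 108
  D->S3: 70 × 4 = 280
  D->S4: 2 × 19 = 38
Total cost = 913.
C ships 63 of its 63, leaving 0.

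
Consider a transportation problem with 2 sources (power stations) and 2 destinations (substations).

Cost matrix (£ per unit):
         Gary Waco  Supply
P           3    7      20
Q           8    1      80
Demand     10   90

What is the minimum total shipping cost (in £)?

One minimum-cost allocation:
  P to Gary: 10 × £3 = £30
  P to Waco: 10 × £7 = £70
  Q to Waco: 80 × £1 = £80
Total = 30 + 70 + 80 = £180.

180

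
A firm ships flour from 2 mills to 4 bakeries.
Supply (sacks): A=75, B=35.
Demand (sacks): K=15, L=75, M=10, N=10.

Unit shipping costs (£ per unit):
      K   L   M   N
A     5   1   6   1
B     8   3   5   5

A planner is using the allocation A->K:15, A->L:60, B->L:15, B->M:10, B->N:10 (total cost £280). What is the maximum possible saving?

20

Current plan cost = 15·5 + 60·1 + 15·3 + 10·5 + 10·5 = £280.
Optimal plan:
  A–K: 15 × £5 = £75
  A–L: 50 × £1 = £50
  A–N: 10 × £1 = £10
  B–L: 25 × £3 = £75
  B–M: 10 × £5 = £50
Optimal cost = £260.
Saving = 280 − 260 = £20.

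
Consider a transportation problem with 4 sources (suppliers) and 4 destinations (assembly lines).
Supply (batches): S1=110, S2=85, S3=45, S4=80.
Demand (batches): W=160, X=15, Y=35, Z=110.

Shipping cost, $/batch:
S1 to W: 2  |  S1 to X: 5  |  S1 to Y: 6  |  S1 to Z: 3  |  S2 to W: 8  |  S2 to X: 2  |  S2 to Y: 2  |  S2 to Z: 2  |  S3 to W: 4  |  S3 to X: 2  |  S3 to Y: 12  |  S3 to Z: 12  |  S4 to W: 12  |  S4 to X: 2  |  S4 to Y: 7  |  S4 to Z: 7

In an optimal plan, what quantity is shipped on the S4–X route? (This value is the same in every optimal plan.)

15

Optimal shipments:
  S1 to W: 110 batches
  S2 to Z: 85 batches
  S3 to W: 45 batches
  S4 to W: 5 batches
  S4 to X: 15 batches
  S4 to Y: 35 batches
  S4 to Z: 25 batches
Total cost = $1080.
So S4→X carries 15 batches.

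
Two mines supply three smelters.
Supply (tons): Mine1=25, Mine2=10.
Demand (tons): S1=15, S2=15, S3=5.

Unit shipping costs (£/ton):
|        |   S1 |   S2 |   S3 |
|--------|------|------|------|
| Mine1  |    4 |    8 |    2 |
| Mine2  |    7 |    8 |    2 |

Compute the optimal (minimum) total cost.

190

An optimal shipping plan:
  Mine1->S1: 15 × £4 = £60
  Mine1->S2: 10 × £8 = £80
  Mine2->S2: 5 × £8 = £40
  Mine2->S3: 5 × £2 = £10
Total = 60 + 80 + 40 + 10 = £190.
(Supply check: Mine1 ships 25; Mine2 ships 10.)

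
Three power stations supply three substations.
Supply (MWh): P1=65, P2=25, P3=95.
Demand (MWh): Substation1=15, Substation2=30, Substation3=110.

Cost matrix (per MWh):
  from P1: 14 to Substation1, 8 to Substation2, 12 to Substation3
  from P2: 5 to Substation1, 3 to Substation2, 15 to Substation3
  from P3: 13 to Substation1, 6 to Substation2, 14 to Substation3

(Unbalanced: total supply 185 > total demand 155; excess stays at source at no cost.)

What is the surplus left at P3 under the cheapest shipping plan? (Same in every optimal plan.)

An optimal plan:
  P1–Substation3: 65 × 12 = 780
  P2–Substation1: 15 × 5 = 75
  P2–Substation2: 10 × 3 = 30
  P3–Substation2: 20 × 6 = 120
  P3–Substation3: 45 × 14 = 630
Total cost = 1635.
P3 ships 65 of its 95, leaving 30.

30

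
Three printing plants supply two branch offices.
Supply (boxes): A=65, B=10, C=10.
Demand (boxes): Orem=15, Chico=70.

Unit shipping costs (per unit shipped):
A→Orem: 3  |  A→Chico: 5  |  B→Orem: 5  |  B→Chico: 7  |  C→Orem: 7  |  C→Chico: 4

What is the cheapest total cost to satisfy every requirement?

One minimum-cost allocation:
  A to Orem: 15 boxes
  A to Chico: 50 boxes
  B to Chico: 10 boxes
  C to Chico: 10 boxes
Total cost = 405.
(Supply check: A ships 65; B ships 10; C ships 10.)

405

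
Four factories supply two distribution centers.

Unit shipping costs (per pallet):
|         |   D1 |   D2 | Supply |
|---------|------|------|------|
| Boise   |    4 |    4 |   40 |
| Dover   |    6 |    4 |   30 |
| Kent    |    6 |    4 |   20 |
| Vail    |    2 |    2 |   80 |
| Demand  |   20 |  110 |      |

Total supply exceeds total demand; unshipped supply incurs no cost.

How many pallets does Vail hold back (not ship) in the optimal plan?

An optimal plan:
  Boise–D2: 40 pallets
  Dover–D2: 10 pallets
  Vail–D1: 20 pallets
  Vail–D2: 60 pallets
Total cost = 360.
Vail ships 80 of its 80, leaving 0.

0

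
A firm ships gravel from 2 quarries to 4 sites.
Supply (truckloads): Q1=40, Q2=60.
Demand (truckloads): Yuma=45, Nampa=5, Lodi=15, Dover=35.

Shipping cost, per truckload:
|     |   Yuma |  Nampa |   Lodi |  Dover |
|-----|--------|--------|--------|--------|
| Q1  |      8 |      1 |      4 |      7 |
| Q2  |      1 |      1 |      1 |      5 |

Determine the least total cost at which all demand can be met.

A cheapest plan:
  Q1 to Nampa: 5 × 1 = 5
  Q1 to Dover: 35 × 7 = 245
  Q2 to Yuma: 45 × 1 = 45
  Q2 to Lodi: 15 × 1 = 15
Total = 5 + 245 + 45 + 15 = 310.
(Supply check: Q1 ships 40; Q2 ships 60.)

310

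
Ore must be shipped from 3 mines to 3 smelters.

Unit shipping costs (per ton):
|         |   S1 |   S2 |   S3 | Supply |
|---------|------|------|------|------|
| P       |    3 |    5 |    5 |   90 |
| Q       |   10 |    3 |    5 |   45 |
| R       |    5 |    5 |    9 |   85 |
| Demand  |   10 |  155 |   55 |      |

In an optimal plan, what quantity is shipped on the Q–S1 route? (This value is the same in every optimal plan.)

Optimal shipments:
  P→S1: 10 × 3 = 30
  P→S2: 25 × 5 = 125
  P→S3: 55 × 5 = 275
  Q→S2: 45 × 3 = 135
  R→S2: 85 × 5 = 425
Total cost = 990.
The route Q→S1 is not used.

0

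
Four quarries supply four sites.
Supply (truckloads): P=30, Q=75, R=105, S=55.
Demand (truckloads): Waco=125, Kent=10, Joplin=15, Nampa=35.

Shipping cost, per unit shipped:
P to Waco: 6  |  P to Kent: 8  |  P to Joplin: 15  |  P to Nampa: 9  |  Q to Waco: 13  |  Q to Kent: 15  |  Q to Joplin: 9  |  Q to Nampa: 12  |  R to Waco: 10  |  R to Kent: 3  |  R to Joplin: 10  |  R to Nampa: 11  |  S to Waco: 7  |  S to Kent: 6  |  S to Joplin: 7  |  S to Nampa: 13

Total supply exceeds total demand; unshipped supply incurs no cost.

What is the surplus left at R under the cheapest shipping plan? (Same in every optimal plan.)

20

Minimum-cost shipments:
  P→Waco: 30 × 6 = 180
  Q→Joplin: 15 × 9 = 135
  R→Waco: 40 × 10 = 400
  R→Kent: 10 × 3 = 30
  R→Nampa: 35 × 11 = 385
  S→Waco: 55 × 7 = 385
Total cost = 1515.
R ships 85 of its 105, leaving 20.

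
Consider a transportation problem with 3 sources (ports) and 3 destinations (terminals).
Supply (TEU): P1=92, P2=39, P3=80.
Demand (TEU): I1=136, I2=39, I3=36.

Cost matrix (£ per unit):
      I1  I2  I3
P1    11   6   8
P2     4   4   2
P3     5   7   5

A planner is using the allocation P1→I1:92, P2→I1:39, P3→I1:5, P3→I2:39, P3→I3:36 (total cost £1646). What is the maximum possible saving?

381

Current plan cost = 92·11 + 39·4 + 5·5 + 39·7 + 36·5 = £1646.
Optimal plan:
  P1→I1: 17 × £11 = £187
  P1→I2: 39 × £6 = £234
  P1→I3: 36 × £8 = £288
  P2→I1: 39 × £4 = £156
  P3→I1: 80 × £5 = £400
Optimal cost = £1265.
Saving = 1646 − 1265 = £381.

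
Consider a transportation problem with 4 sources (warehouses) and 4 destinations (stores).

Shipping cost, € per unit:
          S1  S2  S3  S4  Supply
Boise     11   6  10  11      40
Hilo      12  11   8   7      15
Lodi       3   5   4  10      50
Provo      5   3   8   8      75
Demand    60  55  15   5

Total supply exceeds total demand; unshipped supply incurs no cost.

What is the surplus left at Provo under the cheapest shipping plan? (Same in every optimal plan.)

0

Minimum-cost shipments:
  Hilo->S3: 5 × €8 = €40
  Hilo->S4: 5 × €7 = €35
  Lodi->S1: 40 × €3 = €120
  Lodi->S3: 10 × €4 = €40
  Provo->S1: 20 × €5 = €100
  Provo->S2: 55 × €3 = €165
Total cost = €500.
Provo ships 75 of its 75, leaving 0.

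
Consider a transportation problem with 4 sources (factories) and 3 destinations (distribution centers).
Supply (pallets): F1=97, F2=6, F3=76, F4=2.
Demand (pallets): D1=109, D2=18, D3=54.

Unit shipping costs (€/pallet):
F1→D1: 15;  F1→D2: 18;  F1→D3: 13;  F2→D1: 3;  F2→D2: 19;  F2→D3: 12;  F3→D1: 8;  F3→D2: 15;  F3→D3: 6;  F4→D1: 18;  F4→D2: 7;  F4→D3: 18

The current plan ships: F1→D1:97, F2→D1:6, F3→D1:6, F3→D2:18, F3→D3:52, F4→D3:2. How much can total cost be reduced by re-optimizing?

104

Current plan cost = 97·15 + 6·3 + 6·8 + 18·15 + 52·6 + 2·18 = €2139.
Optimal plan:
  F1 to D1: 27 × €15 = €405
  F1 to D2: 16 × €18 = €288
  F1 to D3: 54 × €13 = €702
  F2 to D1: 6 × €3 = €18
  F3 to D1: 76 × €8 = €608
  F4 to D2: 2 × €7 = €14
Optimal cost = €2035.
Saving = 2139 − 2035 = €104.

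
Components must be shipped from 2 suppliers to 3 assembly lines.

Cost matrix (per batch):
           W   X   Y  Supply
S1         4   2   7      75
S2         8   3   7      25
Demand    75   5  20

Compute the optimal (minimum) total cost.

455

One minimum-cost allocation:
  S1–W: 75 × 4 = 300
  S2–X: 5 × 3 = 15
  S2–Y: 20 × 7 = 140
Total = 300 + 15 + 140 = 455.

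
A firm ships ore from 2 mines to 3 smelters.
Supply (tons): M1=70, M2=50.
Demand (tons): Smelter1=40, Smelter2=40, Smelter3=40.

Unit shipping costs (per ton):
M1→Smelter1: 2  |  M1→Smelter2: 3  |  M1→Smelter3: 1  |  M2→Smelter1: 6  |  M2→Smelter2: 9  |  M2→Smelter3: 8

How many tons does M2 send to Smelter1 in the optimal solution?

40

Solving gives:
  M1→Smelter2: 30 × 3 = 90
  M1→Smelter3: 40 × 1 = 40
  M2→Smelter1: 40 × 6 = 240
  M2→Smelter2: 10 × 9 = 90
Total cost = 460.
So M2→Smelter1 carries 40 tons.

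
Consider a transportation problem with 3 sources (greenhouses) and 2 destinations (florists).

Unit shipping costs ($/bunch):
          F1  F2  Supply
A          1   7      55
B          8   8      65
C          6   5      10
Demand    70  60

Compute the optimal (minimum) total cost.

One minimum-cost allocation:
  A→F1: 55 bunches
  B→F1: 15 bunches
  B→F2: 50 bunches
  C→F2: 10 bunches
Total cost = $625.

625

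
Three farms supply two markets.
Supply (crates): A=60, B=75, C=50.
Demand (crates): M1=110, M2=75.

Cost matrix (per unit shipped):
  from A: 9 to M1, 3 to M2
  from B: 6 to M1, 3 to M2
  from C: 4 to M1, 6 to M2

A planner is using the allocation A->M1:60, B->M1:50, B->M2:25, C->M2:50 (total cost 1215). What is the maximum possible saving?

430

Current plan cost = 60·9 + 50·6 + 25·3 + 50·6 = 1215.
Optimal plan:
  A→M2: 60 × 3 = 180
  B→M1: 60 × 6 = 360
  B→M2: 15 × 3 = 45
  C→M1: 50 × 4 = 200
Optimal cost = 785.
Saving = 1215 − 785 = 430.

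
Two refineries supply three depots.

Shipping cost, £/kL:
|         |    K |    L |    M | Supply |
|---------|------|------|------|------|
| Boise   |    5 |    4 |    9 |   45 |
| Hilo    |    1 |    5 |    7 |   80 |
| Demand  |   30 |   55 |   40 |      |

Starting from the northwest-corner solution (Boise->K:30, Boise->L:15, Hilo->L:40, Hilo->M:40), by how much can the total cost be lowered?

150

Current plan cost = 30·5 + 15·4 + 40·5 + 40·7 = £690.
Optimal plan:
  Boise→L: 45 × £4 = £180
  Hilo→K: 30 × £1 = £30
  Hilo→L: 10 × £5 = £50
  Hilo→M: 40 × £7 = £280
Optimal cost = £540.
Saving = 690 − 540 = £150.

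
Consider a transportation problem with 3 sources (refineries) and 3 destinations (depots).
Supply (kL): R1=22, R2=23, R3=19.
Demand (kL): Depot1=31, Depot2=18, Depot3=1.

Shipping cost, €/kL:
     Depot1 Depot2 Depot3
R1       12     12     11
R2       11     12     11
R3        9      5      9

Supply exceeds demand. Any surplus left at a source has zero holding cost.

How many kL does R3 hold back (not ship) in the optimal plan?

An optimal plan:
  R1→Depot1: 7 × €12 = €84
  R1→Depot3: 1 × €11 = €11
  R2→Depot1: 23 × €11 = €253
  R3→Depot1: 1 × €9 = €9
  R3→Depot2: 18 × €5 = €90
Total cost = €447.
R3 ships 19 of its 19, leaving 0.

0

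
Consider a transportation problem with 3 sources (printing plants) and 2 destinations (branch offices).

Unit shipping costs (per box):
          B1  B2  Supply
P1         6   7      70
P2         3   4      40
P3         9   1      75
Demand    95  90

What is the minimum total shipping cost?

630

A cheapest plan:
  P1–B1: 70 boxes
  P2–B1: 25 boxes
  P2–B2: 15 boxes
  P3–B2: 75 boxes
Total cost = 630.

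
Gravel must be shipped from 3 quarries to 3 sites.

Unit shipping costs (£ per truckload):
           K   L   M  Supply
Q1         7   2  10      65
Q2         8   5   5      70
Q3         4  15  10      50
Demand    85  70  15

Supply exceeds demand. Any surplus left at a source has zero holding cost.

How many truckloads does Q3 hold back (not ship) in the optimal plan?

0

An optimal plan:
  Q1→L: 65 × £2 = £130
  Q2→K: 35 × £8 = £280
  Q2→L: 5 × £5 = £25
  Q2→M: 15 × £5 = £75
  Q3→K: 50 × £4 = £200
Total cost = £710.
Q3 ships 50 of its 50, leaving 0.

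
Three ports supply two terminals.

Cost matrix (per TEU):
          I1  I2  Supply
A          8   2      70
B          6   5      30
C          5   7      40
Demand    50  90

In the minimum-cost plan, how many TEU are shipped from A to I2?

Solving gives:
  A–I2: 70 × 2 = 140
  B–I1: 10 × 6 = 60
  B–I2: 20 × 5 = 100
  C–I1: 40 × 5 = 200
Total cost = 500.
So A→I2 carries 70 TEU.

70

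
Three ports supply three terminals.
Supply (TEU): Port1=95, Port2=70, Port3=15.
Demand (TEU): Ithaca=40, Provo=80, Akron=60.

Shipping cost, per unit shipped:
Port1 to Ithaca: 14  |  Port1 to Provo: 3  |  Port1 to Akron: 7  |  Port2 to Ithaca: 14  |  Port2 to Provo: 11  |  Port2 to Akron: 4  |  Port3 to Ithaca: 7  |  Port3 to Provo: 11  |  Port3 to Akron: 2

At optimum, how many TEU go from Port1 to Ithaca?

15

Solving gives:
  Port1–Ithaca: 15 × 14 = 210
  Port1–Provo: 80 × 3 = 240
  Port2–Ithaca: 10 × 14 = 140
  Port2–Akron: 60 × 4 = 240
  Port3–Ithaca: 15 × 7 = 105
Total cost = 935.
So Port1→Ithaca carries 15 TEU.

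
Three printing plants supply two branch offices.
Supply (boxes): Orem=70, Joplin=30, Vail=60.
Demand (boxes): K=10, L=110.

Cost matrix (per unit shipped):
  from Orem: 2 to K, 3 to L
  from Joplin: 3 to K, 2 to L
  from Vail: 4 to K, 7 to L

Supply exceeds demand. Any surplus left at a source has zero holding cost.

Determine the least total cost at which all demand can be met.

An optimal shipping plan:
  Orem–L: 70 boxes
  Joplin–L: 30 boxes
  Vail–K: 10 boxes
  Vail–L: 10 boxes
Total cost = 380.

380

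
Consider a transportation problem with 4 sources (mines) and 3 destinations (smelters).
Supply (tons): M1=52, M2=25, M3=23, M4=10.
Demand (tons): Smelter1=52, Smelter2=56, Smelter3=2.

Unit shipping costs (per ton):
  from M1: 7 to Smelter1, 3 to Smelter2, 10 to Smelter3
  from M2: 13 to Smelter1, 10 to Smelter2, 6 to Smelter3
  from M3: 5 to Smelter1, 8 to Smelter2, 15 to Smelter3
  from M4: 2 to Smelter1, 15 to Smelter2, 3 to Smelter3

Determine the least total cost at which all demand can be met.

590

A cheapest plan:
  M1→Smelter2: 52 × 3 = 156
  M2→Smelter1: 19 × 13 = 247
  M2→Smelter2: 4 × 10 = 40
  M2→Smelter3: 2 × 6 = 12
  M3→Smelter1: 23 × 5 = 115
  M4→Smelter1: 10 × 2 = 20
Total = 156 + 247 + 40 + 12 + 115 + 20 = 590.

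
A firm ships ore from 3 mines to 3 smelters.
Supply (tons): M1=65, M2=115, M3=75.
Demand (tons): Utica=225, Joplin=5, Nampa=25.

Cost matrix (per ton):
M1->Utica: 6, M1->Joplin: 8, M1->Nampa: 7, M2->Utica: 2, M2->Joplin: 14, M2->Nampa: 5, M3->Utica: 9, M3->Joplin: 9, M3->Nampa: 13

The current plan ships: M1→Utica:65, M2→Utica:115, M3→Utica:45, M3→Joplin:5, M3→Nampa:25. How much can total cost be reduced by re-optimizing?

75

Current plan cost = 65·6 + 115·2 + 45·9 + 5·9 + 25·13 = 1395.
Optimal plan:
  M1->Utica: 40 × 6 = 240
  M1->Nampa: 25 × 7 = 175
  M2->Utica: 115 × 2 = 230
  M3->Utica: 70 × 9 = 630
  M3->Joplin: 5 × 9 = 45
Optimal cost = 1320.
Saving = 1395 − 1320 = 75.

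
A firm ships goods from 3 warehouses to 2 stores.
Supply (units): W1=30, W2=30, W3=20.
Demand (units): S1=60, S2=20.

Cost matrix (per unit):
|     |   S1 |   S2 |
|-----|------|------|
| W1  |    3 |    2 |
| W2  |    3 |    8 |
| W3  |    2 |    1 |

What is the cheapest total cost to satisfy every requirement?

Optimal allocation:
  W1 to S1: 10 units
  W1 to S2: 20 units
  W2 to S1: 30 units
  W3 to S1: 20 units
Total cost = 200.
(Supply check: W1 ships 30; W2 ships 30; W3 ships 20.)

200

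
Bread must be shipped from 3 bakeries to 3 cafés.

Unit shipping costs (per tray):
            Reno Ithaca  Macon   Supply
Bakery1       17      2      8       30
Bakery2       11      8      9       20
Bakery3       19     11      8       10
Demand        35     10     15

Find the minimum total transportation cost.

615

One minimum-cost allocation:
  Bakery1→Reno: 15 × 17 = 255
  Bakery1→Ithaca: 10 × 2 = 20
  Bakery1→Macon: 5 × 8 = 40
  Bakery2→Reno: 20 × 11 = 220
  Bakery3→Macon: 10 × 8 = 80
Total = 255 + 20 + 40 + 220 + 80 = 615.
(Supply check: Bakery1 ships 30; Bakery2 ships 20; Bakery3 ships 10.)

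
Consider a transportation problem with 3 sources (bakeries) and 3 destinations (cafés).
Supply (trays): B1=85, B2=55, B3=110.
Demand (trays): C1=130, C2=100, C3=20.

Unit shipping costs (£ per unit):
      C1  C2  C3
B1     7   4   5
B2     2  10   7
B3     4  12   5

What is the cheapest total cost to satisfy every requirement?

An optimal shipping plan:
  B1 to C2: 85 × £4 = £340
  B2 to C1: 55 × £2 = £110
  B3 to C1: 75 × £4 = £300
  B3 to C2: 15 × £12 = £180
  B3 to C3: 20 × £5 = £100
Total = 340 + 110 + 300 + 180 + 100 = £1030.
(Supply check: B1 ships 85; B2 ships 55; B3 ships 110.)

1030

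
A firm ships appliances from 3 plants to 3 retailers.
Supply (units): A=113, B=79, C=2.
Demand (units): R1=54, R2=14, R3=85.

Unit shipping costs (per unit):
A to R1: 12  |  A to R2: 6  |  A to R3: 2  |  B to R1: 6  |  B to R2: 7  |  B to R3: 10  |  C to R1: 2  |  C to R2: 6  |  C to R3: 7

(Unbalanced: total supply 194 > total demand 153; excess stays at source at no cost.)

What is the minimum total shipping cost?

An optimal shipping plan:
  A to R2: 14 units
  A to R3: 85 units
  B to R1: 52 units
  C to R1: 2 units
Total cost = 570.

570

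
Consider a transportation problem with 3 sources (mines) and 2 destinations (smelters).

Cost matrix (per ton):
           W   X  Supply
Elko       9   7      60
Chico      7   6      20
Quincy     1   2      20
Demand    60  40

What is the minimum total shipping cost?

620

A cheapest plan:
  Elko to W: 20 tons
  Elko to X: 40 tons
  Chico to W: 20 tons
  Quincy to W: 20 tons
Total cost = 620.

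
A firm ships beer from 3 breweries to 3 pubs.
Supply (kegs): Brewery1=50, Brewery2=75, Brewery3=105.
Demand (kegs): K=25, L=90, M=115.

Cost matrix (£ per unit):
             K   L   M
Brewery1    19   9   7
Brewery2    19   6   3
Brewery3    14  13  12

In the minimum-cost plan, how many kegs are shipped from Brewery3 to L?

80

Solving gives:
  Brewery1->L: 10 kegs
  Brewery1->M: 40 kegs
  Brewery2->M: 75 kegs
  Brewery3->K: 25 kegs
  Brewery3->L: 80 kegs
Total cost = £1985.
So Brewery3→L carries 80 kegs.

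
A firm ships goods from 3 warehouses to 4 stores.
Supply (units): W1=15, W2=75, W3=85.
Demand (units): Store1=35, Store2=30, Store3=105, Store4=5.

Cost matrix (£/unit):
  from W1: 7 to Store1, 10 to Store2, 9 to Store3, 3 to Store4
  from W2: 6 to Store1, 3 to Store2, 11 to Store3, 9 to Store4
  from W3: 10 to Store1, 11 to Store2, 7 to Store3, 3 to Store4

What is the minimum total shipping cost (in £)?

One minimum-cost allocation:
  W1 to Store3: 10 units
  W1 to Store4: 5 units
  W2 to Store1: 35 units
  W2 to Store2: 30 units
  W2 to Store3: 10 units
  W3 to Store3: 85 units
Total cost = £1110.

1110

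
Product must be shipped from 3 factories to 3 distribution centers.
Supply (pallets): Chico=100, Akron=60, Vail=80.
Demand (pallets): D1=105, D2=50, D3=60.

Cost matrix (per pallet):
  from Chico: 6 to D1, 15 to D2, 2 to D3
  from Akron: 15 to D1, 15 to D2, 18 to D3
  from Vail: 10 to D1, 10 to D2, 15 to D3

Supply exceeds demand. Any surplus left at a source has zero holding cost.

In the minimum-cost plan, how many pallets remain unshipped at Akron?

An optimal plan:
  Chico to D1: 40 × 6 = 240
  Chico to D3: 60 × 2 = 120
  Akron to D2: 35 × 15 = 525
  Vail to D1: 65 × 10 = 650
  Vail to D2: 15 × 10 = 150
Total cost = 1685.
Akron ships 35 of its 60, leaving 25.

25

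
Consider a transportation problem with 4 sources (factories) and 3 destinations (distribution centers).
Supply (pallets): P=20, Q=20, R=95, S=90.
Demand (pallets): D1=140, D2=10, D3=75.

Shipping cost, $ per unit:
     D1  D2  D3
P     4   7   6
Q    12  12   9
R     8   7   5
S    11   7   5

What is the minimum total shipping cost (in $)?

Optimal allocation:
  P→D1: 20 × $4 = $80
  Q→D1: 20 × $12 = $240
  R→D1: 95 × $8 = $760
  S→D1: 5 × $11 = $55
  S→D2: 10 × $7 = $70
  S→D3: 75 × $5 = $375
Total = 80 + 240 + 760 + 55 + 70 + 375 = $1580.
(Supply check: P ships 20; Q ships 20; R ships 95; S ships 90.)

1580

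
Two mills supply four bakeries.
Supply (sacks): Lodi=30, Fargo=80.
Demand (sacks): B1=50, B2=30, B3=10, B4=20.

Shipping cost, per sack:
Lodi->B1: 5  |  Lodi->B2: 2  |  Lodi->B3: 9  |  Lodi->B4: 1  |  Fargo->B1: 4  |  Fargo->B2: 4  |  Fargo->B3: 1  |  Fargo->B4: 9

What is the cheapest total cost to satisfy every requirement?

An optimal shipping plan:
  Lodi->B2: 10 sacks
  Lodi->B4: 20 sacks
  Fargo->B1: 50 sacks
  Fargo->B2: 20 sacks
  Fargo->B3: 10 sacks
Total cost = 330.
(Supply check: Lodi ships 30; Fargo ships 80.)

330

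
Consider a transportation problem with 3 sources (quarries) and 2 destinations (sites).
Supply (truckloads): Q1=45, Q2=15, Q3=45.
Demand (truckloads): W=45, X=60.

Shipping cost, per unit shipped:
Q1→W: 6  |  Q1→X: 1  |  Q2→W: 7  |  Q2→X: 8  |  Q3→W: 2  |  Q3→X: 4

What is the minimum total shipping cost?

Optimal allocation:
  Q1->X: 45 × 1 = 45
  Q2->X: 15 × 8 = 120
  Q3->W: 45 × 2 = 90
Total = 45 + 120 + 90 = 255.

255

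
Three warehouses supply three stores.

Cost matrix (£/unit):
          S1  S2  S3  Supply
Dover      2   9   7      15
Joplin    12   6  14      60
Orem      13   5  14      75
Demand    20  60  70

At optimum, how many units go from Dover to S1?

Optimal shipments:
  Dover->S1: 15 × £2 = £30
  Joplin->S1: 5 × £12 = £60
  Joplin->S3: 55 × £14 = £770
  Orem->S2: 60 × £5 = £300
  Orem->S3: 15 × £14 = £210
Total cost = £1370.
So Dover→S1 carries 15 units.

15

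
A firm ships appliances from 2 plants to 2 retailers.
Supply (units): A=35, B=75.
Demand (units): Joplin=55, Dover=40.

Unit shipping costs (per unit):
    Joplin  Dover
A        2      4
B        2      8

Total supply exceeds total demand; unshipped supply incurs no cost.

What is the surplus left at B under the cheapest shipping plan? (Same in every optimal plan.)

15

Minimum-cost shipments:
  A to Dover: 35 × 4 = 140
  B to Joplin: 55 × 2 = 110
  B to Dover: 5 × 8 = 40
Total cost = 290.
B ships 60 of its 75, leaving 15.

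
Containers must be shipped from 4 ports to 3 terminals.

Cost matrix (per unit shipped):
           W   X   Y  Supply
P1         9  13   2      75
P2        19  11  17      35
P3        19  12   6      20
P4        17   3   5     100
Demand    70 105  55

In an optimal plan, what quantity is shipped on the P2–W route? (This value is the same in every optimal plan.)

30

Solving gives:
  P1–W: 40 × 9 = 360
  P1–Y: 35 × 2 = 70
  P2–W: 30 × 19 = 570
  P2–X: 5 × 11 = 55
  P3–Y: 20 × 6 = 120
  P4–X: 100 × 3 = 300
Total cost = 1475.
So P2→W carries 30 TEU.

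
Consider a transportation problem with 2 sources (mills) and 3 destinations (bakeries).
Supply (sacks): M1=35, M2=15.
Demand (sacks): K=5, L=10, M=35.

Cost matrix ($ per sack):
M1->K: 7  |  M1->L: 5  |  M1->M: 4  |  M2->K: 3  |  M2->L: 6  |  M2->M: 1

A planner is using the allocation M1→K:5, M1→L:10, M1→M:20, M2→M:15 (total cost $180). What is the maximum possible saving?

Current plan cost = 5·7 + 10·5 + 20·4 + 15·1 = $180.
Optimal plan:
  M1–L: 10 × $5 = $50
  M1–M: 25 × $4 = $100
  M2–K: 5 × $3 = $15
  M2–M: 10 × $1 = $10
Optimal cost = $175.
Saving = 180 − 175 = $5.

5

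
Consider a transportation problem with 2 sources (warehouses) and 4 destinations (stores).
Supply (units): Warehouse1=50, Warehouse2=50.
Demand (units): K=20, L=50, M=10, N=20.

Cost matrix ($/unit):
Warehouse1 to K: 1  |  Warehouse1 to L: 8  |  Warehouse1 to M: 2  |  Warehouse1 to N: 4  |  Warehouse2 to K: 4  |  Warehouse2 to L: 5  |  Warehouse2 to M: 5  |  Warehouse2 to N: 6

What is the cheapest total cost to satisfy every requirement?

370

An optimal shipping plan:
  Warehouse1 to K: 20 × $1 = $20
  Warehouse1 to M: 10 × $2 = $20
  Warehouse1 to N: 20 × $4 = $80
  Warehouse2 to L: 50 × $5 = $250
Total = 20 + 20 + 80 + 250 = $370.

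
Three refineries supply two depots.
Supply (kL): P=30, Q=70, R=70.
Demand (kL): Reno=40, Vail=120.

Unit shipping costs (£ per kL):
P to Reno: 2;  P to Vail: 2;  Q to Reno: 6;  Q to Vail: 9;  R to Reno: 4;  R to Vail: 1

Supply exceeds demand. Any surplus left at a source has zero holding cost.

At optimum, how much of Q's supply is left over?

10

An optimal plan:
  P to Vail: 30 × £2 = £60
  Q to Reno: 40 × £6 = £240
  Q to Vail: 20 × £9 = £180
  R to Vail: 70 × £1 = £70
Total cost = £550.
Q ships 60 of its 70, leaving 10.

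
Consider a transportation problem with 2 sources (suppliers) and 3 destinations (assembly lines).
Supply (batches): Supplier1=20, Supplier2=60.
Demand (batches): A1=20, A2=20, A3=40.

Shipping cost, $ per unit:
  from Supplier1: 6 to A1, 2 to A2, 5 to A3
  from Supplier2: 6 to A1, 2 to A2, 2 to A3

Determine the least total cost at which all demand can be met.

240

A cheapest plan:
  Supplier1 to A1: 20 × $6 = $120
  Supplier2 to A2: 20 × $2 = $40
  Supplier2 to A3: 40 × $2 = $80
Total = 120 + 40 + 80 = $240.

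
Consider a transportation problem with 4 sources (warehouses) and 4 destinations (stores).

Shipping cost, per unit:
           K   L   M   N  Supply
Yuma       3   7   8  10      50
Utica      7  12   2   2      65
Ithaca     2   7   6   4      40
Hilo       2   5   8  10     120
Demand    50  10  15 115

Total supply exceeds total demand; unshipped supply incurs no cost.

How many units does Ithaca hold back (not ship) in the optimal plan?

0

An optimal plan:
  Yuma→N: 10 units
  Utica→N: 65 units
  Ithaca→N: 40 units
  Hilo→K: 50 units
  Hilo→L: 10 units
  Hilo→M: 15 units
Total cost = 660.
Ithaca ships 40 of its 40, leaving 0.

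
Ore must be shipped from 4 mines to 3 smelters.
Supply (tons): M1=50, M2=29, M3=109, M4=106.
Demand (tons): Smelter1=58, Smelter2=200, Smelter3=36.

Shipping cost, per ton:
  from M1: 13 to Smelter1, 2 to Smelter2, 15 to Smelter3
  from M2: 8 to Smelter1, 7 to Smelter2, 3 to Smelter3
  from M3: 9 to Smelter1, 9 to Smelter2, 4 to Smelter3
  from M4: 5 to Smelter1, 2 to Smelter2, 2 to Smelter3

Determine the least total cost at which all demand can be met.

One minimum-cost allocation:
  M1->Smelter2: 50 × 2 = 100
  M2->Smelter2: 29 × 7 = 203
  M3->Smelter1: 58 × 9 = 522
  M3->Smelter2: 15 × 9 = 135
  M3->Smelter3: 36 × 4 = 144
  M4->Smelter2: 106 × 2 = 212
Total = 100 + 203 + 522 + 135 + 144 + 212 = 1316.
(Supply check: M1 ships 50; M2 ships 29; M3 ships 109; M4 ships 106.)

1316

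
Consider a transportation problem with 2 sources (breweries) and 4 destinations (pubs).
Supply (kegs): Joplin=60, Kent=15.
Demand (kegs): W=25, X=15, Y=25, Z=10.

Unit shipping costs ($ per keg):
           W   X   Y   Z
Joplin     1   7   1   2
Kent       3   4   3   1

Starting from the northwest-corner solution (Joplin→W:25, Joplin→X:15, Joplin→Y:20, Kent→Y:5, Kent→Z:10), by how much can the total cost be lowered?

45

Current plan cost = 25·1 + 15·7 + 20·1 + 5·3 + 10·1 = $175.
Optimal plan:
  Joplin->W: 25 × $1 = $25
  Joplin->Y: 25 × $1 = $25
  Joplin->Z: 10 × $2 = $20
  Kent->X: 15 × $4 = $60
Optimal cost = $130.
Saving = 175 − 130 = $45.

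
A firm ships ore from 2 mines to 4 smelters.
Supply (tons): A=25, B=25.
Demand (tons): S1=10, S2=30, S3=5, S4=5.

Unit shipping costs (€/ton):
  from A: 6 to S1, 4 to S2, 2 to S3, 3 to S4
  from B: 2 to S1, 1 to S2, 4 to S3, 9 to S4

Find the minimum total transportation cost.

An optimal shipping plan:
  A→S2: 15 × €4 = €60
  A→S3: 5 × €2 = €10
  A→S4: 5 × €3 = €15
  B→S1: 10 × €2 = €20
  B→S2: 15 × €1 = €15
Total = 60 + 10 + 15 + 20 + 15 = €120.
(Supply check: A ships 25; B ships 25.)

120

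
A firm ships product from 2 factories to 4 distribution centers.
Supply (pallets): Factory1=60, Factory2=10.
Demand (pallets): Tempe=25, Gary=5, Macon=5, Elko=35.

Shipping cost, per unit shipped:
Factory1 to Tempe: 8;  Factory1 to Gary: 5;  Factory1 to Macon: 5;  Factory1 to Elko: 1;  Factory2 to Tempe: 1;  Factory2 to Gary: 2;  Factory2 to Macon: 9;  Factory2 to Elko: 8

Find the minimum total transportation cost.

An optimal shipping plan:
  Factory1 to Tempe: 15 pallets
  Factory1 to Gary: 5 pallets
  Factory1 to Macon: 5 pallets
  Factory1 to Elko: 35 pallets
  Factory2 to Tempe: 10 pallets
Total cost = 215.
(Supply check: Factory1 ships 60; Factory2 ships 10.)

215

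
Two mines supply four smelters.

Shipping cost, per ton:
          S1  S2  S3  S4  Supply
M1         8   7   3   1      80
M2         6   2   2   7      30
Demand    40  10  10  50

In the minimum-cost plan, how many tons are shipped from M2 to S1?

20

Optimal shipments:
  M1–S1: 20 × 8 = 160
  M1–S3: 10 × 3 = 30
  M1–S4: 50 × 1 = 50
  M2–S1: 20 × 6 = 120
  M2–S2: 10 × 2 = 20
Total cost = 380.
So M2→S1 carries 20 tons.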